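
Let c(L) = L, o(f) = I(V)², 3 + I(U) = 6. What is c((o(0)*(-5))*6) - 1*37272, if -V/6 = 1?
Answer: -37542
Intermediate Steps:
V = -6 (V = -6*1 = -6)
I(U) = 3 (I(U) = -3 + 6 = 3)
o(f) = 9 (o(f) = 3² = 9)
c((o(0)*(-5))*6) - 1*37272 = (9*(-5))*6 - 1*37272 = -45*6 - 37272 = -270 - 37272 = -37542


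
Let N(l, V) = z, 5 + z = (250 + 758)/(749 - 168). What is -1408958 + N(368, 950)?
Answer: -116943785/83 ≈ -1.4090e+6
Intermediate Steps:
z = -271/83 (z = -5 + (250 + 758)/(749 - 168) = -5 + 1008/581 = -5 + 1008*(1/581) = -5 + 144/83 = -271/83 ≈ -3.2651)
N(l, V) = -271/83
-1408958 + N(368, 950) = -1408958 - 271/83 = -116943785/83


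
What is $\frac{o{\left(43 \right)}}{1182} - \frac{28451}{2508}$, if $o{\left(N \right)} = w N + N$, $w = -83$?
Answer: $- \frac{7078715}{494076} \approx -14.327$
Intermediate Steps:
$o{\left(N \right)} = - 82 N$ ($o{\left(N \right)} = - 83 N + N = - 82 N$)
$\frac{o{\left(43 \right)}}{1182} - \frac{28451}{2508} = \frac{\left(-82\right) 43}{1182} - \frac{28451}{2508} = \left(-3526\right) \frac{1}{1182} - \frac{28451}{2508} = - \frac{1763}{591} - \frac{28451}{2508} = - \frac{7078715}{494076}$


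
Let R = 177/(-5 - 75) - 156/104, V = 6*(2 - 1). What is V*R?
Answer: -891/40 ≈ -22.275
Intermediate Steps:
V = 6 (V = 6*1 = 6)
R = -297/80 (R = 177/(-80) - 156*1/104 = 177*(-1/80) - 3/2 = -177/80 - 3/2 = -297/80 ≈ -3.7125)
V*R = 6*(-297/80) = -891/40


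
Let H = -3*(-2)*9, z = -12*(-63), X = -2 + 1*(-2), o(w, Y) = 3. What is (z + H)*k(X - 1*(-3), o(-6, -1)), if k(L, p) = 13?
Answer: 10530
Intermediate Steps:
X = -4 (X = -2 - 2 = -4)
z = 756
H = 54 (H = 6*9 = 54)
(z + H)*k(X - 1*(-3), o(-6, -1)) = (756 + 54)*13 = 810*13 = 10530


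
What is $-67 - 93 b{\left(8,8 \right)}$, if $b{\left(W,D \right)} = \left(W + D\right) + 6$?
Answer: $-2113$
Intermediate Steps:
$b{\left(W,D \right)} = 6 + D + W$ ($b{\left(W,D \right)} = \left(D + W\right) + 6 = 6 + D + W$)
$-67 - 93 b{\left(8,8 \right)} = -67 - 93 \left(6 + 8 + 8\right) = -67 - 2046 = -2113$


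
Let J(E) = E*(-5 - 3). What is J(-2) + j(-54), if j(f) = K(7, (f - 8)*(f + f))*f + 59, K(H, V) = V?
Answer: -361509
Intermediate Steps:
J(E) = -8*E (J(E) = E*(-8) = -8*E)
j(f) = 59 + 2*f²*(-8 + f) (j(f) = ((f - 8)*(f + f))*f + 59 = ((-8 + f)*(2*f))*f + 59 = (2*f*(-8 + f))*f + 59 = 2*f²*(-8 + f) + 59 = 59 + 2*f²*(-8 + f))
J(-2) + j(-54) = -8*(-2) + (59 + 2*(-54)²*(-8 - 54)) = 16 + (59 + 2*2916*(-62)) = 16 + (59 - 361584) = 16 - 361525 = -361509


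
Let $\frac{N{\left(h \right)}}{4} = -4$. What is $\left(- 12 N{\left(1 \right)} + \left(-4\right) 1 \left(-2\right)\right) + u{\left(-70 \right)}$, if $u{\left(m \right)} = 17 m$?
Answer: $-990$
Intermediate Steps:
$N{\left(h \right)} = -16$ ($N{\left(h \right)} = 4 \left(-4\right) = -16$)
$\left(- 12 N{\left(1 \right)} + \left(-4\right) 1 \left(-2\right)\right) + u{\left(-70 \right)} = \left(\left(-12\right) \left(-16\right) + \left(-4\right) 1 \left(-2\right)\right) + 17 \left(-70\right) = \left(192 - -8\right) - 1190 = \left(192 + 8\right) - 1190 = 200 - 1190 = -990$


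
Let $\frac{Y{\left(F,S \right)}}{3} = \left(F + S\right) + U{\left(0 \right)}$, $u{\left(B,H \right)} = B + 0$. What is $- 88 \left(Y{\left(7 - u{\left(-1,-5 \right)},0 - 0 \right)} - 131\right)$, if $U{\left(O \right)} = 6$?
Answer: $7832$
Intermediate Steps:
$u{\left(B,H \right)} = B$
$Y{\left(F,S \right)} = 18 + 3 F + 3 S$ ($Y{\left(F,S \right)} = 3 \left(\left(F + S\right) + 6\right) = 3 \left(6 + F + S\right) = 18 + 3 F + 3 S$)
$- 88 \left(Y{\left(7 - u{\left(-1,-5 \right)},0 - 0 \right)} - 131\right) = - 88 \left(\left(18 + 3 \left(7 - -1\right) + 3 \left(0 - 0\right)\right) - 131\right) = - 88 \left(\left(18 + 3 \left(7 + 1\right) + 3 \left(0 + 0\right)\right) - 131\right) = - 88 \left(\left(18 + 3 \cdot 8 + 3 \cdot 0\right) - 131\right) = - 88 \left(\left(18 + 24 + 0\right) - 131\right) = - 88 \left(42 - 131\right) = \left(-88\right) \left(-89\right) = 7832$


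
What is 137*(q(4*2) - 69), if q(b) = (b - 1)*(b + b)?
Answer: 5891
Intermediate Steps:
q(b) = 2*b*(-1 + b) (q(b) = (-1 + b)*(2*b) = 2*b*(-1 + b))
137*(q(4*2) - 69) = 137*(2*(4*2)*(-1 + 4*2) - 69) = 137*(2*8*(-1 + 8) - 69) = 137*(2*8*7 - 69) = 137*(112 - 69) = 137*43 = 5891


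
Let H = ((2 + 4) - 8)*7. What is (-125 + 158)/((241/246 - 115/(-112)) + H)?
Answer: -454608/165223 ≈ -2.7515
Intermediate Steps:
H = -14 (H = (6 - 8)*7 = -2*7 = -14)
(-125 + 158)/((241/246 - 115/(-112)) + H) = (-125 + 158)/((241/246 - 115/(-112)) - 14) = 33/((241*(1/246) - 115*(-1/112)) - 14) = 33/((241/246 + 115/112) - 14) = 33/(27641/13776 - 14) = 33/(-165223/13776) = 33*(-13776/165223) = -454608/165223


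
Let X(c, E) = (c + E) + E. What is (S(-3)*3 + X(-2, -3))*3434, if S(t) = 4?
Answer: 13736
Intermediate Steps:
X(c, E) = c + 2*E (X(c, E) = (E + c) + E = c + 2*E)
(S(-3)*3 + X(-2, -3))*3434 = (4*3 + (-2 + 2*(-3)))*3434 = (12 + (-2 - 6))*3434 = (12 - 8)*3434 = 4*3434 = 13736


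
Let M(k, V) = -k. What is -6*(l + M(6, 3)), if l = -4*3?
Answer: 108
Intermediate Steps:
l = -12
-6*(l + M(6, 3)) = -6*(-12 - 1*6) = -6*(-12 - 6) = -6*(-18) = 108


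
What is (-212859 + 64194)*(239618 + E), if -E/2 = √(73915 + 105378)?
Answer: -35622809970 + 297330*√179293 ≈ -3.5497e+10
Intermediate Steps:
E = -2*√179293 (E = -2*√(73915 + 105378) = -2*√179293 ≈ -846.86)
(-212859 + 64194)*(239618 + E) = (-212859 + 64194)*(239618 - 2*√179293) = -148665*(239618 - 2*√179293) = -35622809970 + 297330*√179293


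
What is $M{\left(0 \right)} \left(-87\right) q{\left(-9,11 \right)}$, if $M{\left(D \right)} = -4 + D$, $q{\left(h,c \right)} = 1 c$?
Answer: $3828$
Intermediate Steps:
$q{\left(h,c \right)} = c$
$M{\left(0 \right)} \left(-87\right) q{\left(-9,11 \right)} = \left(-4 + 0\right) \left(-87\right) 11 = \left(-4\right) \left(-87\right) 11 = 348 \cdot 11 = 3828$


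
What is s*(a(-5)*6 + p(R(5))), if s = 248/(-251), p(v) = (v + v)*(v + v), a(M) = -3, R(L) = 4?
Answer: -11408/251 ≈ -45.450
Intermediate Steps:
p(v) = 4*v**2 (p(v) = (2*v)*(2*v) = 4*v**2)
s = -248/251 (s = 248*(-1/251) = -248/251 ≈ -0.98805)
s*(a(-5)*6 + p(R(5))) = -248*(-3*6 + 4*4**2)/251 = -248*(-18 + 4*16)/251 = -248*(-18 + 64)/251 = -248/251*46 = -11408/251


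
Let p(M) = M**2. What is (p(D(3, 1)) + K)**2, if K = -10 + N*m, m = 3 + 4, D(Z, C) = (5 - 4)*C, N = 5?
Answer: 676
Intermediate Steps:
D(Z, C) = C (D(Z, C) = 1*C = C)
m = 7
K = 25 (K = -10 + 5*7 = -10 + 35 = 25)
(p(D(3, 1)) + K)**2 = (1**2 + 25)**2 = (1 + 25)**2 = 26**2 = 676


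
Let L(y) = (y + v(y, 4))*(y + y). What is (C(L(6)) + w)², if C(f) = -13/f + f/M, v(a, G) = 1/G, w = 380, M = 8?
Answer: 54532057441/360000 ≈ 1.5148e+5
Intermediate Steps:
L(y) = 2*y*(¼ + y) (L(y) = (y + 1/4)*(y + y) = (y + ¼)*(2*y) = (¼ + y)*(2*y) = 2*y*(¼ + y))
C(f) = -13/f + f/8
(C(L(6)) + w)² = ((-13*1/(3*(1 + 4*6)) + ((½)*6*(1 + 4*6))/8) + 380)² = ((-13*1/(3*(1 + 24)) + ((½)*6*(1 + 24))/8) + 380)² = ((-13/((½)*6*25) + ((½)*6*25)/8) + 380)² = ((-13/75 + (⅛)*75) + 380)² = ((-13*1/75 + 75/8) + 380)² = ((-13/75 + 75/8) + 380)² = (5521/600 + 380)² = (233521/600)² = 54532057441/360000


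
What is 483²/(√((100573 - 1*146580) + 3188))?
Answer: -11109*I*√42819/2039 ≈ -1127.4*I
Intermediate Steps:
483²/(√((100573 - 1*146580) + 3188)) = 233289/(√((100573 - 146580) + 3188)) = 233289/(√(-46007 + 3188)) = 233289/(√(-42819)) = 233289/((I*√42819)) = 233289*(-I*√42819/42819) = -11109*I*√42819/2039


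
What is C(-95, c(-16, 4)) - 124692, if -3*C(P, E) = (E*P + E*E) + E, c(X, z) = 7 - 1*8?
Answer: -374171/3 ≈ -1.2472e+5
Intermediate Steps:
c(X, z) = -1 (c(X, z) = 7 - 8 = -1)
C(P, E) = -E/3 - E²/3 - E*P/3 (C(P, E) = -((E*P + E*E) + E)/3 = -((E*P + E²) + E)/3 = -((E² + E*P) + E)/3 = -(E + E² + E*P)/3 = -E/3 - E²/3 - E*P/3)
C(-95, c(-16, 4)) - 124692 = -⅓*(-1)*(1 - 1 - 95) - 124692 = -⅓*(-1)*(-95) - 124692 = -95/3 - 124692 = -374171/3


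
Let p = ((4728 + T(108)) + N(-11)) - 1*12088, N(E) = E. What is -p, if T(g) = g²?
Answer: -4293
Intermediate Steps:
p = 4293 (p = ((4728 + 108²) - 11) - 1*12088 = ((4728 + 11664) - 11) - 12088 = (16392 - 11) - 12088 = 16381 - 12088 = 4293)
-p = -1*4293 = -4293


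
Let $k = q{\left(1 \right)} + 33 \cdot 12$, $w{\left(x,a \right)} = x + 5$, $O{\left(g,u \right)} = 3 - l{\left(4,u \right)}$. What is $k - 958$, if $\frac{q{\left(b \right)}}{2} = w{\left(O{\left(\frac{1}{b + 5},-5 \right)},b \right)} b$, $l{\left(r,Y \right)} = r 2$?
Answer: $-562$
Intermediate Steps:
$l{\left(r,Y \right)} = 2 r$
$O{\left(g,u \right)} = -5$ ($O{\left(g,u \right)} = 3 - 2 \cdot 4 = 3 - 8 = -5$)
$w{\left(x,a \right)} = 5 + x$
$q{\left(b \right)} = 0$ ($q{\left(b \right)} = 2 \left(5 - 5\right) b = 2 \cdot 0 b = 2 \cdot 0 = 0$)
$k = 396$ ($k = 0 + 33 \cdot 12 = 0 + 396 = 396$)
$k - 958 = 396 - 958 = -562$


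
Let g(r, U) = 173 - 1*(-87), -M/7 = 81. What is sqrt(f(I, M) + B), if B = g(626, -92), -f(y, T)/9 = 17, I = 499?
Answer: sqrt(107) ≈ 10.344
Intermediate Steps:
M = -567 (M = -7*81 = -567)
f(y, T) = -153 (f(y, T) = -9*17 = -153)
g(r, U) = 260 (g(r, U) = 173 + 87 = 260)
B = 260
sqrt(f(I, M) + B) = sqrt(-153 + 260) = sqrt(107)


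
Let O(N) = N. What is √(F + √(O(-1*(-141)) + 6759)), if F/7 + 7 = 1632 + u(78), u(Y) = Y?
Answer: √(11921 + 10*√69) ≈ 109.56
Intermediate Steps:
F = 11921 (F = -49 + 7*(1632 + 78) = -49 + 7*1710 = -49 + 11970 = 11921)
√(F + √(O(-1*(-141)) + 6759)) = √(11921 + √(-1*(-141) + 6759)) = √(11921 + √(141 + 6759)) = √(11921 + √6900) = √(11921 + 10*√69)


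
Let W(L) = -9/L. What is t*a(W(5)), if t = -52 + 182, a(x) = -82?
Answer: -10660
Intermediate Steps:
t = 130
t*a(W(5)) = 130*(-82) = -10660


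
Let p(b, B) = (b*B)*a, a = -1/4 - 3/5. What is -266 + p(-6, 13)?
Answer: -1997/10 ≈ -199.70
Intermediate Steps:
a = -17/20 (a = -1*1/4 - 3*1/5 = -1/4 - 3/5 = -17/20 ≈ -0.85000)
p(b, B) = -17*B*b/20 (p(b, B) = (b*B)*(-17/20) = (B*b)*(-17/20) = -17*B*b/20)
-266 + p(-6, 13) = -266 - 17/20*13*(-6) = -266 + 663/10 = -1997/10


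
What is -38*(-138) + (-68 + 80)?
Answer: 5256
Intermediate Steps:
-38*(-138) + (-68 + 80) = 5244 + 12 = 5256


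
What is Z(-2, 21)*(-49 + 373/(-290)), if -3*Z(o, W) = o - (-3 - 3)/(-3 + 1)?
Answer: -4861/58 ≈ -83.810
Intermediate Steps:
Z(o, W) = 1 - o/3 (Z(o, W) = -(o - (-3 - 3)/(-3 + 1))/3 = -(o - (-6)/(-2))/3 = -(o - (-6)*(-1)/2)/3 = -(o - 1*3)/3 = -(o - 3)/3 = -(-3 + o)/3 = 1 - o/3)
Z(-2, 21)*(-49 + 373/(-290)) = (1 - ⅓*(-2))*(-49 + 373/(-290)) = (1 + ⅔)*(-49 + 373*(-1/290)) = 5*(-49 - 373/290)/3 = (5/3)*(-14583/290) = -4861/58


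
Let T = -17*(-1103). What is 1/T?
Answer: 1/18751 ≈ 5.3330e-5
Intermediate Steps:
T = 18751
1/T = 1/18751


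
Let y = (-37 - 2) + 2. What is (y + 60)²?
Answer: 529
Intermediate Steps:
y = -37 (y = -39 + 2 = -37)
(y + 60)² = (-37 + 60)² = 23² = 529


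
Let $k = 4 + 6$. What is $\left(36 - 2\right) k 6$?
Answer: $2040$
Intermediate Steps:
$k = 10$
$\left(36 - 2\right) k 6 = \left(36 - 2\right) 10 \cdot 6 = \left(36 - 2\right) 60 = 34 \cdot 60 = 2040$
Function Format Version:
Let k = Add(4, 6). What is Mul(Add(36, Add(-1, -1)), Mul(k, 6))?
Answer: 2040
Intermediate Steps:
k = 10
Mul(Add(36, Add(-1, -1)), Mul(k, 6)) = Mul(Add(36, Add(-1, -1)), Mul(10, 6)) = Mul(Add(36, -2), 60) = Mul(34, 60) = 2040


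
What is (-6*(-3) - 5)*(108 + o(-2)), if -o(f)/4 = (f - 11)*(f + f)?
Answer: -1300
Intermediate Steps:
o(f) = -8*f*(-11 + f) (o(f) = -4*(f - 11)*(f + f) = -4*(-11 + f)*2*f = -8*f*(-11 + f))
(-6*(-3) - 5)*(108 + o(-2)) = (-6*(-3) - 5)*(108 + 8*(-2)*(11 - 1*(-2))) = (18 - 5)*(108 + 8*(-2)*(11 + 2)) = 13*(108 + 8*(-2)*13) = 13*(108 - 208) = 13*(-100) = -1300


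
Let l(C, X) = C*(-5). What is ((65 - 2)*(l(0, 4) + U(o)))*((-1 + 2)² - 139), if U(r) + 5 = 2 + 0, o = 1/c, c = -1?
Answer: 26082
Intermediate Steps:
l(C, X) = -5*C
o = -1 (o = 1/(-1) = -1)
U(r) = -3 (U(r) = -5 + (2 + 0) = -5 + 2 = -3)
((65 - 2)*(l(0, 4) + U(o)))*((-1 + 2)² - 139) = ((65 - 2)*(-5*0 - 3))*((-1 + 2)² - 139) = (63*(0 - 3))*(1² - 139) = (63*(-3))*(1 - 139) = -189*(-138) = 26082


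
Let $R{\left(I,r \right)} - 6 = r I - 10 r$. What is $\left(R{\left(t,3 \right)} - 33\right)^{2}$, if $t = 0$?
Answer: $3249$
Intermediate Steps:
$R{\left(I,r \right)} = 6 - 10 r + I r$ ($R{\left(I,r \right)} = 6 + \left(r I - 10 r\right) = 6 + \left(I r - 10 r\right) = 6 + \left(- 10 r + I r\right) = 6 - 10 r + I r$)
$\left(R{\left(t,3 \right)} - 33\right)^{2} = \left(\left(6 - 30 + 0 \cdot 3\right) - 33\right)^{2} = \left(\left(6 - 30 + 0\right) - 33\right)^{2} = \left(-24 - 33\right)^{2} = \left(-57\right)^{2} = 3249$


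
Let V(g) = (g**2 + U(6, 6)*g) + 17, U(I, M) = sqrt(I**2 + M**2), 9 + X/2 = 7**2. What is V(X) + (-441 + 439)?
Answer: 6415 + 480*sqrt(2) ≈ 7093.8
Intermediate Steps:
X = 80 (X = -18 + 2*7**2 = -18 + 2*49 = -18 + 98 = 80)
V(g) = 17 + g**2 + 6*g*sqrt(2) (V(g) = (g**2 + sqrt(6**2 + 6**2)*g) + 17 = (g**2 + sqrt(36 + 36)*g) + 17 = (g**2 + sqrt(72)*g) + 17 = (g**2 + (6*sqrt(2))*g) + 17 = (g**2 + 6*g*sqrt(2)) + 17 = 17 + g**2 + 6*g*sqrt(2))
V(X) + (-441 + 439) = (17 + 80**2 + 6*80*sqrt(2)) + (-441 + 439) = (17 + 6400 + 480*sqrt(2)) - 2 = (6417 + 480*sqrt(2)) - 2 = 6415 + 480*sqrt(2)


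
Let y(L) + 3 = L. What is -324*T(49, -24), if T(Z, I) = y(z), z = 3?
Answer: 0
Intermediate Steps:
y(L) = -3 + L
T(Z, I) = 0 (T(Z, I) = -3 + 3 = 0)
-324*T(49, -24) = -324*0 = 0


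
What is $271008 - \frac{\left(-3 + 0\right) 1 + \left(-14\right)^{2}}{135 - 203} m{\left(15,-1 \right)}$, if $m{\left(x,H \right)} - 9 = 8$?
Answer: $\frac{1084225}{4} \approx 2.7106 \cdot 10^{5}$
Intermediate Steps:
$m{\left(x,H \right)} = 17$ ($m{\left(x,H \right)} = 9 + 8 = 17$)
$271008 - \frac{\left(-3 + 0\right) 1 + \left(-14\right)^{2}}{135 - 203} m{\left(15,-1 \right)} = 271008 - \frac{\left(-3 + 0\right) 1 + \left(-14\right)^{2}}{135 - 203} \cdot 17 = 271008 - \frac{\left(-3\right) 1 + 196}{-68} \cdot 17 = 271008 - \left(-3 + 196\right) \left(- \frac{1}{68}\right) 17 = 271008 - 193 \left(- \frac{1}{68}\right) 17 = 271008 - \left(- \frac{193}{68}\right) 17 = 271008 - - \frac{193}{4} = 271008 + \frac{193}{4} = \frac{1084225}{4}$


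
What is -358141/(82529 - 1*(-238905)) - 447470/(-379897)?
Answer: 7775380503/122111812298 ≈ 0.063674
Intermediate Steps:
-358141/(82529 - 1*(-238905)) - 447470/(-379897) = -358141/(82529 + 238905) - 447470*(-1/379897) = -358141/321434 + 447470/379897 = 7775380503/122111812298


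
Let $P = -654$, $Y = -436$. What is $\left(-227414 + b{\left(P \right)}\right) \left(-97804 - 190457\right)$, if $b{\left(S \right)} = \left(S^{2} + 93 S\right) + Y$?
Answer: $-40080962484$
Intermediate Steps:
$b{\left(S \right)} = -436 + S^{2} + 93 S$ ($b{\left(S \right)} = \left(S^{2} + 93 S\right) - 436 = -436 + S^{2} + 93 S$)
$\left(-227414 + b{\left(P \right)}\right) \left(-97804 - 190457\right) = \left(-227414 + \left(-436 + \left(-654\right)^{2} + 93 \left(-654\right)\right)\right) \left(-97804 - 190457\right) = \left(-227414 - -366458\right) \left(-97804 - 190457\right) = \left(-227414 + 366458\right) \left(-288261\right) = 139044 \left(-288261\right) = -40080962484$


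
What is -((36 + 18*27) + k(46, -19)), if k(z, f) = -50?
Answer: -472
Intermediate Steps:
-((36 + 18*27) + k(46, -19)) = -((36 + 18*27) - 50) = -((36 + 486) - 50) = -(522 - 50) = -1*472 = -472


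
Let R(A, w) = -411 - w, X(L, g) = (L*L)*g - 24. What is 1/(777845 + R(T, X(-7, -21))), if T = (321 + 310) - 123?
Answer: 1/778487 ≈ 1.2845e-6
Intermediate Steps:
T = 508 (T = 631 - 123 = 508)
X(L, g) = -24 + g*L² (X(L, g) = L²*g - 24 = g*L² - 24 = -24 + g*L²)
1/(777845 + R(T, X(-7, -21))) = 1/(777845 + (-411 - (-24 - 21*(-7)²))) = 1/(777845 + (-411 - (-24 - 21*49))) = 1/(777845 + (-411 - (-24 - 1029))) = 1/(777845 + (-411 - 1*(-1053))) = 1/(777845 + (-411 + 1053)) = 1/(777845 + 642) = 1/778487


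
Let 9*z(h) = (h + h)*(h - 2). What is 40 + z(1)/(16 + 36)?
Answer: 9359/234 ≈ 39.996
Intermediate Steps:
z(h) = 2*h*(-2 + h)/9 (z(h) = ((h + h)*(h - 2))/9 = ((2*h)*(-2 + h))/9 = (2*h*(-2 + h))/9 = 2*h*(-2 + h)/9)
40 + z(1)/(16 + 36) = 40 + ((2/9)*1*(-2 + 1))/(16 + 36) = 40 + ((2/9)*1*(-1))/52 = 40 - 2/9*1/52 = 40 - 1/234 = 9359/234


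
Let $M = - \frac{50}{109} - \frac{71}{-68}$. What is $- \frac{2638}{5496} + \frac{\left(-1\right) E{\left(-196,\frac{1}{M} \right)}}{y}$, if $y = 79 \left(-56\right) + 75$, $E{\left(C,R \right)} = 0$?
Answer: $- \frac{1319}{2748} \approx -0.47999$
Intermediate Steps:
$M = \frac{4339}{7412}$ ($M = \left(-50\right) \frac{1}{109} - - \frac{71}{68} = - \frac{50}{109} + \frac{71}{68} = \frac{4339}{7412} \approx 0.5854$)
$y = -4349$ ($y = -4424 + 75 = -4349$)
$- \frac{2638}{5496} + \frac{\left(-1\right) E{\left(-196,\frac{1}{M} \right)}}{y} = - \frac{2638}{5496} + \frac{\left(-1\right) 0}{-4349} = \left(-2638\right) \frac{1}{5496} + 0 \left(- \frac{1}{4349}\right) = - \frac{1319}{2748} + 0 = - \frac{1319}{2748}$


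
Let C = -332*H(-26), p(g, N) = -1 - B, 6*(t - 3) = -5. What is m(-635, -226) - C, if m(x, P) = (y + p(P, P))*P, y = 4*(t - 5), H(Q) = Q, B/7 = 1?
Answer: -12788/3 ≈ -4262.7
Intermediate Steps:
t = 13/6 (t = 3 + (⅙)*(-5) = 3 - ⅚ = 13/6 ≈ 2.1667)
B = 7 (B = 7*1 = 7)
p(g, N) = -8 (p(g, N) = -1 - 1*7 = -1 - 7 = -8)
y = -34/3 (y = 4*(13/6 - 5) = 4*(-17/6) = -34/3 ≈ -11.333)
C = 8632 (C = -332*(-26) = 8632)
m(x, P) = -58*P/3 (m(x, P) = (-34/3 - 8)*P = -58*P/3)
m(-635, -226) - C = -58/3*(-226) - 1*8632 = 13108/3 - 8632 = -12788/3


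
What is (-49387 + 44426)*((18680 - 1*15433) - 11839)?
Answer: 42624912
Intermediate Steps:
(-49387 + 44426)*((18680 - 1*15433) - 11839) = -4961*((18680 - 15433) - 11839) = -4961*(3247 - 11839) = -4961*(-8592) = 42624912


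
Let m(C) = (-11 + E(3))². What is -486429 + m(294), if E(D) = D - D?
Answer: -486308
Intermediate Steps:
E(D) = 0
m(C) = 121 (m(C) = (-11 + 0)² = (-11)² = 121)
-486429 + m(294) = -486429 + 121 = -486308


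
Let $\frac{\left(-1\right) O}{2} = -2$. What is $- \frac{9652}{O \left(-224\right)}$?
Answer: $\frac{2413}{224} \approx 10.772$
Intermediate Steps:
$O = 4$ ($O = \left(-2\right) \left(-2\right) = 4$)
$- \frac{9652}{O \left(-224\right)} = - \frac{9652}{4 \left(-224\right)} = - \frac{9652}{-896} = \left(-9652\right) \left(- \frac{1}{896}\right) = \frac{2413}{224}$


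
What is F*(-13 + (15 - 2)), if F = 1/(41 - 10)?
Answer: 0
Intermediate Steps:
F = 1/31 ≈ 0.032258
F*(-13 + (15 - 2)) = (-13 + (15 - 2))/31 = (-13 + 13)/31 = (1/31)*0 = 0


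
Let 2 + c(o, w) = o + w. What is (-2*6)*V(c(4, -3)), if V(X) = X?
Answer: 12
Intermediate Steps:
c(o, w) = -2 + o + w (c(o, w) = -2 + (o + w) = -2 + o + w)
(-2*6)*V(c(4, -3)) = (-2*6)*(-2 + 4 - 3) = -12*(-1) = 12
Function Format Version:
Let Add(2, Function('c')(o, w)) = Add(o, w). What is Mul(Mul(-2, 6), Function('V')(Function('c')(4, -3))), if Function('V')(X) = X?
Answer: 12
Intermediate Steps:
Function('c')(o, w) = Add(-2, o, w) (Function('c')(o, w) = Add(-2, Add(o, w)) = Add(-2, o, w))
Mul(Mul(-2, 6), Function('V')(Function('c')(4, -3))) = Mul(Mul(-2, 6), Add(-2, 4, -3)) = Mul(-12, -1) = 12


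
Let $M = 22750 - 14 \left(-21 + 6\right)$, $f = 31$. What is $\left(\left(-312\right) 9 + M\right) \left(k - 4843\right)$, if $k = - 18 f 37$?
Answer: $-513654328$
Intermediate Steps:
$M = 22960$ ($M = 22750 - 14 \left(-15\right) = 22750 - -210 = 22750 + 210 = 22960$)
$k = -20646$ ($k = \left(-18\right) 31 \cdot 37 = \left(-558\right) 37 = -20646$)
$\left(\left(-312\right) 9 + M\right) \left(k - 4843\right) = \left(\left(-312\right) 9 + 22960\right) \left(-20646 - 4843\right) = \left(-2808 + 22960\right) \left(-25489\right) = 20152 \left(-25489\right) = -513654328$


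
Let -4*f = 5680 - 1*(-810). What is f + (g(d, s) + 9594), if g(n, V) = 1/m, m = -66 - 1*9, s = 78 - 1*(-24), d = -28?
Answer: 1195723/150 ≈ 7971.5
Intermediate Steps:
s = 102 (s = 78 + 24 = 102)
m = -75 (m = -66 - 9 = -75)
f = -3245/2 (f = -(5680 - 1*(-810))/4 = -(5680 + 810)/4 = -¼*6490 = -3245/2 ≈ -1622.5)
g(n, V) = -1/75 (g(n, V) = 1/(-75) = -1/75)
f + (g(d, s) + 9594) = -3245/2 + (-1/75 + 9594) = -3245/2 + 719549/75 = 1195723/150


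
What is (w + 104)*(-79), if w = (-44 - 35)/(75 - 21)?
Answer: -437423/54 ≈ -8100.4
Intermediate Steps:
w = -79/54 ≈ -1.4630
(w + 104)*(-79) = (-79/54 + 104)*(-79) = (5537/54)*(-79) = -437423/54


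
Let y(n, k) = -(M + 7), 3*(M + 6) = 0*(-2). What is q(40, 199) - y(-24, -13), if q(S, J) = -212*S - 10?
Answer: -8489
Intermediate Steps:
M = -6 (M = -6 + (0*(-2))/3 = -6 + (⅓)*0 = -6 + 0 = -6)
q(S, J) = -10 - 212*S
y(n, k) = -1 (y(n, k) = -(-6 + 7) = -1*1 = -1)
q(40, 199) - y(-24, -13) = (-10 - 212*40) - 1*(-1) = (-10 - 8480) + 1 = -8490 + 1 = -8489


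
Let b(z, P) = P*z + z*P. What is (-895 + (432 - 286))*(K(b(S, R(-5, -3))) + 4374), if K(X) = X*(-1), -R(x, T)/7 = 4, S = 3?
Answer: -3401958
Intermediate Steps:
R(x, T) = -28 (R(x, T) = -7*4 = -28)
b(z, P) = 2*P*z (b(z, P) = P*z + P*z = 2*P*z)
K(X) = -X
(-895 + (432 - 286))*(K(b(S, R(-5, -3))) + 4374) = (-895 + (432 - 286))*(-2*(-28)*3 + 4374) = (-895 + 146)*(-1*(-168) + 4374) = -749*(168 + 4374) = -749*4542 = -3401958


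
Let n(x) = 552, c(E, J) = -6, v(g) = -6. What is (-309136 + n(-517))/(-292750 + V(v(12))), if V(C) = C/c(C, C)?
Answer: 308584/292749 ≈ 1.0541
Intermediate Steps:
V(C) = -C/6 (V(C) = C/(-6) = C*(-1/6) = -C/6)
(-309136 + n(-517))/(-292750 + V(v(12))) = (-309136 + 552)/(-292750 - 1/6*(-6)) = -308584/(-292750 + 1) = -308584/(-292749) = -308584*(-1/292749) = 308584/292749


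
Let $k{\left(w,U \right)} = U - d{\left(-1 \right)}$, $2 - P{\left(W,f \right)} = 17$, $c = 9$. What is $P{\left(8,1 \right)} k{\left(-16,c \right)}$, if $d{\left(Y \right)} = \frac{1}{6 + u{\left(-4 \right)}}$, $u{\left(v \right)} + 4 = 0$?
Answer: $- \frac{255}{2} \approx -127.5$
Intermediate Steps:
$u{\left(v \right)} = -4$ ($u{\left(v \right)} = -4 + 0 = -4$)
$P{\left(W,f \right)} = -15$ ($P{\left(W,f \right)} = 2 - 17 = -15$)
$d{\left(Y \right)} = \frac{1}{2}$ ($d{\left(Y \right)} = \frac{1}{6 - 4} = \frac{1}{2}$)
$k{\left(w,U \right)} = - \frac{1}{2} + U$ ($k{\left(w,U \right)} = U - \frac{1}{2} = - \frac{1}{2} + U$)
$P{\left(8,1 \right)} k{\left(-16,c \right)} = - 15 \left(- \frac{1}{2} + 9\right) = \left(-15\right) \frac{17}{2} = - \frac{255}{2}$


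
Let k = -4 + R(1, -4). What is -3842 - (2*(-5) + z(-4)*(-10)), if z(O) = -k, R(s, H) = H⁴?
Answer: -6352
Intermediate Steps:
k = 252 (k = -4 + (-4)⁴ = -4 + 256 = 252)
z(O) = -252 (z(O) = -1*252 = -252)
-3842 - (2*(-5) + z(-4)*(-10)) = -3842 - (2*(-5) - 252*(-10)) = -3842 - (-10 + 2520) = -3842 - 1*2510 = -3842 - 2510 = -6352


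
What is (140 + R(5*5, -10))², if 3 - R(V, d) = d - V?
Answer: 31684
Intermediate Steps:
R(V, d) = 3 + V - d (R(V, d) = 3 - (d - V) = 3 + (V - d) = 3 + V - d)
(140 + R(5*5, -10))² = (140 + (3 + 5*5 - 1*(-10)))² = (140 + (3 + 25 + 10))² = (140 + 38)² = 178² = 31684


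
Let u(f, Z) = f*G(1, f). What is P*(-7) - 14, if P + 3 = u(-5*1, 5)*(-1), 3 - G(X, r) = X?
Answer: -63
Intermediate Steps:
G(X, r) = 3 - X
u(f, Z) = 2*f (u(f, Z) = f*(3 - 1*1) = f*(3 - 1) = f*2 = 2*f)
P = 7 (P = -3 + (2*(-5*1))*(-1) = -3 + (2*(-5))*(-1) = -3 - 10*(-1) = -3 + 10 = 7)
P*(-7) - 14 = 7*(-7) - 14 = -49 - 14 = -63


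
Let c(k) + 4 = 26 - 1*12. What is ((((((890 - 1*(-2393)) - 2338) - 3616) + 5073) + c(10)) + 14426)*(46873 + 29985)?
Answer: 1294135004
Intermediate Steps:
c(k) = 10 (c(k) = -4 + (26 - 1*12) = -4 + (26 - 12) = -4 + 14 = 10)
((((((890 - 1*(-2393)) - 2338) - 3616) + 5073) + c(10)) + 14426)*(46873 + 29985) = ((((((890 - 1*(-2393)) - 2338) - 3616) + 5073) + 10) + 14426)*(46873 + 29985) = ((((((890 + 2393) - 2338) - 3616) + 5073) + 10) + 14426)*76858 = (((((3283 - 2338) - 3616) + 5073) + 10) + 14426)*76858 = ((((945 - 3616) + 5073) + 10) + 14426)*76858 = (((-2671 + 5073) + 10) + 14426)*76858 = ((2402 + 10) + 14426)*76858 = (2412 + 14426)*76858 = 16838*76858 = 1294135004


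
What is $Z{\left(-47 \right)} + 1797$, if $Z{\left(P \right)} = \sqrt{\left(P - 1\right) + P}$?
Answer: $1797 + i \sqrt{95} \approx 1797.0 + 9.7468 i$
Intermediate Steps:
$Z{\left(P \right)} = \sqrt{-1 + 2 P}$ ($Z{\left(P \right)} = \sqrt{\left(P - 1\right) + P} = \sqrt{\left(-1 + P\right) + P} = \sqrt{-1 + 2 P}$)
$Z{\left(-47 \right)} + 1797 = \sqrt{-1 + 2 \left(-47\right)} + 1797 = \sqrt{-1 - 94} + 1797 = \sqrt{-95} + 1797 = i \sqrt{95} + 1797 = 1797 + i \sqrt{95}$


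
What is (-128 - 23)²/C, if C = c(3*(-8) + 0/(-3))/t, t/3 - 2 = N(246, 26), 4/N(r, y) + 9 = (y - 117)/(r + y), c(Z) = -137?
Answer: -272927970/347843 ≈ -784.63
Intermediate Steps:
N(r, y) = 4/(-9 + (-117 + y)/(r + y)) (N(r, y) = 4/(-9 + (y - 117)/(r + y)) = 4/(-9 + (-117 + y)/(r + y)))
t = 11970/2539 (t = 6 + 3*(4*(-1*246 - 1*26)/(117 + 8*26 + 9*246)) = 6 + 3*(4*(-246 - 26)/(117 + 208 + 2214)) = 6 + 3*(4*(-272)/2539) = 6 + 3*(4*(1/2539)*(-272)) = 6 + 3*(-1088/2539) = 6 - 3264/2539 = 11970/2539 ≈ 4.7145)
C = -347843/11970 (C = -137/11970/2539 = -137*2539/11970 = -347843/11970 ≈ -29.060)
(-128 - 23)²/C = (-128 - 23)²/(-347843/11970) = (-151)²*(-11970/347843) = 22801*(-11970/347843) = -272927970/347843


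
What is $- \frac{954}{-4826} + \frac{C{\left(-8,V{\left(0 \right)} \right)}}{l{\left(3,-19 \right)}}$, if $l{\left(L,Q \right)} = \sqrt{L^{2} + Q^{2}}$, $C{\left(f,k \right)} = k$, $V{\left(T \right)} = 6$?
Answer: $\frac{477}{2413} + \frac{3 \sqrt{370}}{185} \approx 0.5096$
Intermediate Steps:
$- \frac{954}{-4826} + \frac{C{\left(-8,V{\left(0 \right)} \right)}}{l{\left(3,-19 \right)}} = - \frac{954}{-4826} + \frac{6}{\sqrt{3^{2} + \left(-19\right)^{2}}} = \left(-954\right) \left(- \frac{1}{4826}\right) + \frac{6}{\sqrt{9 + 361}} = \frac{477}{2413} + \frac{6}{\sqrt{370}} = \frac{477}{2413} + 6 \frac{\sqrt{370}}{370} = \frac{477}{2413} + \frac{3 \sqrt{370}}{185}$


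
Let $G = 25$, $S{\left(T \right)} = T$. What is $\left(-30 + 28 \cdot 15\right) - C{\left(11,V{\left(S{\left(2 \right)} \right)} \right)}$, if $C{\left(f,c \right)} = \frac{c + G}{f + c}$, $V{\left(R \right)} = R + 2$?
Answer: $\frac{5821}{15} \approx 388.07$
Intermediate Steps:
$V{\left(R \right)} = 2 + R$
$C{\left(f,c \right)} = \frac{25 + c}{c + f}$ ($C{\left(f,c \right)} = \frac{c + 25}{f + c} = \frac{25 + c}{c + f}$)
$\left(-30 + 28 \cdot 15\right) - C{\left(11,V{\left(S{\left(2 \right)} \right)} \right)} = \left(-30 + 28 \cdot 15\right) - \frac{25 + \left(2 + 2\right)}{\left(2 + 2\right) + 11} = \left(-30 + 420\right) - \frac{25 + 4}{4 + 11} = 390 - \frac{1}{15} \cdot 29 = 390 - \frac{29}{15} = \frac{5821}{15}$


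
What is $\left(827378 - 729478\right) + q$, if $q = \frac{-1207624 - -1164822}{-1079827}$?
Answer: $\frac{105715106102}{1079827} \approx 97900.0$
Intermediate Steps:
$q = \frac{42802}{1079827}$ ($q = \left(-1207624 + 1164822\right) \left(- \frac{1}{1079827}\right) = \left(-42802\right) \left(- \frac{1}{1079827}\right) = \frac{42802}{1079827} \approx 0.039638$)
$\left(827378 - 729478\right) + q = \left(827378 - 729478\right) + \frac{42802}{1079827} = 97900 + \frac{42802}{1079827} = \frac{105715106102}{1079827}$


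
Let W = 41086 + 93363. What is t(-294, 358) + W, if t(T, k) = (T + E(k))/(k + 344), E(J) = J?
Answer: 47191631/351 ≈ 1.3445e+5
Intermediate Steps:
t(T, k) = (T + k)/(344 + k) (t(T, k) = (T + k)/(k + 344) = (T + k)/(344 + k))
W = 134449
t(-294, 358) + W = (-294 + 358)/(344 + 358) + 134449 = 64/702 + 134449 = (1/702)*64 + 134449 = 32/351 + 134449 = 47191631/351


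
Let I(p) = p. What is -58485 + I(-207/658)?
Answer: -38483337/658 ≈ -58485.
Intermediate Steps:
-58485 + I(-207/658) = -58485 - 207/658 = -38483337/658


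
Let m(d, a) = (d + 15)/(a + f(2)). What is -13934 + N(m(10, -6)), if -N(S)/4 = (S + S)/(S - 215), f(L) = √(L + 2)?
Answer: -2466358/177 ≈ -13934.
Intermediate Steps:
f(L) = √(2 + L)
m(d, a) = (15 + d)/(2 + a) (m(d, a) = (d + 15)/(a + √(2 + 2)) = (15 + d)/(a + √4) = (15 + d)/(a + 2) = (15 + d)/(2 + a))
N(S) = -8*S/(-215 + S) (N(S) = -4*(S + S)/(S - 215) = -4*2*S/(-215 + S) = -8*S/(-215 + S))
-13934 + N(m(10, -6)) = -13934 - 8*(15 + 10)/(2 - 6)/(-215 + (15 + 10)/(2 - 6)) = -13934 - 8*25/(-4)/(-215 + 25/(-4)) = -13934 - 8*(-¼*25)/(-215 - ¼*25) = -13934 - 8*(-25/4)/(-215 - 25/4) = -13934 - 8*(-25/4)/(-885/4) = -13934 - 8*(-25/4)*(-4/885) = -13934 - 40/177 = -2466358/177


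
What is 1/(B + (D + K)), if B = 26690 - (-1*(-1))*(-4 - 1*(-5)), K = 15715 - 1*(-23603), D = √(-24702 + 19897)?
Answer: 66007/4356928854 - 31*I*√5/4356928854 ≈ 1.515e-5 - 1.591e-8*I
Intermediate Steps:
D = 31*I*√5 (D = √(-4805) = 31*I*√5 ≈ 69.318*I)
K = 39318 (K = 15715 + 23603 = 39318)
B = 26689 (B = 26690 - (-4 + 5) = 26690 - 1 = 26689)
1/(B + (D + K)) = 1/(26689 + (31*I*√5 + 39318)) = 1/(26689 + (39318 + 31*I*√5)) = 1/(66007 + 31*I*√5)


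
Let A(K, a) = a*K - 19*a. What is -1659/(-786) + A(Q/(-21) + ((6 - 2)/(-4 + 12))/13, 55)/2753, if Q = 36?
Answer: 55713402/32818513 ≈ 1.6976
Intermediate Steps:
A(K, a) = -19*a + K*a (A(K, a) = K*a - 19*a = -19*a + K*a)
-1659/(-786) + A(Q/(-21) + ((6 - 2)/(-4 + 12))/13, 55)/2753 = -1659/(-786) + (55*(-19 + (36/(-21) + ((6 - 2)/(-4 + 12))/13)))/2753 = -1659*(-1/786) + (55*(-19 + (36*(-1/21) + (4/8)*(1/13))))*(1/2753) = 553/262 + (55*(-19 + (-12/7 + (4*(⅛))*(1/13))))*(1/2753) = 553/262 + (55*(-19 + (-12/7 + (½)*(1/13))))*(1/2753) = 553/262 + (55*(-19 + (-12/7 + 1/26)))*(1/2753) = 553/262 + (55*(-19 - 305/182))*(1/2753) = 553/262 + (55*(-3763/182))*(1/2753) = 553/262 - 206965/182*1/2753 = 553/262 - 206965/501046 = 55713402/32818513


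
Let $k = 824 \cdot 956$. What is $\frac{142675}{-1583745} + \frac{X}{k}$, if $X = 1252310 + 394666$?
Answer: $\frac{15599991437}{7797410133} \approx 2.0007$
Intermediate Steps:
$X = 1646976$
$k = 787744$
$\frac{142675}{-1583745} + \frac{X}{k} = \frac{142675}{-1583745} + \frac{1646976}{787744} = 142675 \left(- \frac{1}{1583745}\right) + 1646976 \cdot \frac{1}{787744} = - \frac{28535}{316749} + \frac{51468}{24617} = \frac{15599991437}{7797410133}$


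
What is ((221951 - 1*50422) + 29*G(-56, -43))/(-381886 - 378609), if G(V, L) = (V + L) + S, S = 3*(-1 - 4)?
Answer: -168223/760495 ≈ -0.22120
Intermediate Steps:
S = -15 (S = 3*(-5) = -15)
G(V, L) = -15 + L + V (G(V, L) = (V + L) - 15 = (L + V) - 15 = -15 + L + V)
((221951 - 1*50422) + 29*G(-56, -43))/(-381886 - 378609) = ((221951 - 1*50422) + 29*(-15 - 43 - 56))/(-381886 - 378609) = ((221951 - 50422) + 29*(-114))/(-760495) = (171529 - 3306)*(-1/760495) = 168223*(-1/760495) = -168223/760495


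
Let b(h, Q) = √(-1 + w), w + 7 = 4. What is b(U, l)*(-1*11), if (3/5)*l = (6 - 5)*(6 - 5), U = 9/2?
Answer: -22*I ≈ -22.0*I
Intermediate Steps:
w = -3 (w = -7 + 4 = -3)
U = 9/2 (U = 9*(½) = 9/2 ≈ 4.5000)
l = 5/3 (l = 5*((6 - 5)*(6 - 5))/3 = 5*(1*1)/3 = (5/3)*1 = 5/3 ≈ 1.6667)
b(h, Q) = 2*I (b(h, Q) = √(-1 - 3) = √(-4) = 2*I)
b(U, l)*(-1*11) = (2*I)*(-1*11) = (2*I)*(-11) = -22*I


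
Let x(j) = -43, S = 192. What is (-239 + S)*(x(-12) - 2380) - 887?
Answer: 112994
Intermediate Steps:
(-239 + S)*(x(-12) - 2380) - 887 = (-239 + 192)*(-43 - 2380) - 887 = -47*(-2423) - 887 = 113881 - 887 = 112994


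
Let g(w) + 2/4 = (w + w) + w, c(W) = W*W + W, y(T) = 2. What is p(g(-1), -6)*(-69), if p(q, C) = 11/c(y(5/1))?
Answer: -253/2 ≈ -126.50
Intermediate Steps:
c(W) = W + W² (c(W) = W² + W = W + W²)
g(w) = -½ + 3*w (g(w) = -½ + ((w + w) + w) = -½ + (2*w + w) = -½ + 3*w)
p(q, C) = 11/6 (p(q, C) = 11/((2*(1 + 2))) = 11/((2*3)) = 11/6)
p(g(-1), -6)*(-69) = (11/6)*(-69) = -253/2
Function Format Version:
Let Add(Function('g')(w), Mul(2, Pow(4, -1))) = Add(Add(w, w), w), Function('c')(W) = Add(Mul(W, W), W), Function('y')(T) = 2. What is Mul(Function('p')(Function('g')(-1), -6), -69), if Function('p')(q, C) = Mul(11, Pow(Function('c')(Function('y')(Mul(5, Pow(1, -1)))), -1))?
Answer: Rational(-253, 2) ≈ -126.50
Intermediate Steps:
Function('c')(W) = Add(W, Pow(W, 2)) (Function('c')(W) = Add(Pow(W, 2), W) = Add(W, Pow(W, 2)))
Function('g')(w) = Add(Rational(-1, 2), Mul(3, w)) (Function('g')(w) = Add(Rational(-1, 2), Add(Add(w, w), w)) = Add(Rational(-1, 2), Add(Mul(2, w), w)) = Add(Rational(-1, 2), Mul(3, w)))
Function('p')(q, C) = Rational(11, 6) (Function('p')(q, C) = Mul(11, Pow(Mul(2, Add(1, 2)), -1)) = Mul(11, Pow(Mul(2, 3), -1)) = Mul(11, Pow(6, -1)) = Mul(11, Rational(1, 6)) = Rational(11, 6))
Mul(Function('p')(Function('g')(-1), -6), -69) = Mul(Rational(11, 6), -69) = Rational(-253, 2)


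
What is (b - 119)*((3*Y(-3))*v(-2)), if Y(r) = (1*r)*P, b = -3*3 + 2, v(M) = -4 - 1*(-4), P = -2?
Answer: 0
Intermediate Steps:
v(M) = 0 (v(M) = -4 + 4 = 0)
b = -7 (b = -9 + 2 = -7)
Y(r) = -2*r (Y(r) = (1*r)*(-2) = r*(-2) = -2*r)
(b - 119)*((3*Y(-3))*v(-2)) = (-7 - 119)*((3*(-2*(-3)))*0) = -126*3*6*0 = -2268*0 = -126*0 = 0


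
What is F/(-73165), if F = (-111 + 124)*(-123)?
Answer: 1599/73165 ≈ 0.021855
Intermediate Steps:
F = -1599 (F = 13*(-123) = -1599)
F/(-73165) = -1599/(-73165) = -1599*(-1/73165) = 1599/73165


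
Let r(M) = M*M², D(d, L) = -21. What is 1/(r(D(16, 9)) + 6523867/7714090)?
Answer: -7714090/71433663623 ≈ -0.00010799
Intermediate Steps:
r(M) = M³
1/(r(D(16, 9)) + 6523867/7714090) = 1/((-21)³ + 6523867/7714090) = 1/(-9261 + 6523867*(1/7714090)) = 1/(-9261 + 6523867/7714090) = 1/(-71433663623/7714090) = -7714090/71433663623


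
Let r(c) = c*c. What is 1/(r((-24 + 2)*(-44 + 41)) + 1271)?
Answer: 1/5627 ≈ 0.00017771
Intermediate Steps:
r(c) = c**2
1/(r((-24 + 2)*(-44 + 41)) + 1271) = 1/(((-24 + 2)*(-44 + 41))**2 + 1271) = 1/((-22*(-3))**2 + 1271) = 1/(66**2 + 1271) = 1/(4356 + 1271) = 1/5627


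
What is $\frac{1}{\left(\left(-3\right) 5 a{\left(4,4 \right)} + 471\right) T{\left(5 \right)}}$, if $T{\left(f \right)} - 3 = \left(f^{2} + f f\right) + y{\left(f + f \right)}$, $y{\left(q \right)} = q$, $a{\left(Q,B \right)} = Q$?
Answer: $\frac{1}{25893} \approx 3.862 \cdot 10^{-5}$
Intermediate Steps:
$T{\left(f \right)} = 3 + 2 f + 2 f^{2}$ ($T{\left(f \right)} = 3 + \left(\left(f^{2} + f f\right) + \left(f + f\right)\right) = 3 + \left(\left(f^{2} + f^{2}\right) + 2 f\right) = 3 + \left(2 f^{2} + 2 f\right) = 3 + \left(2 f + 2 f^{2}\right) = 3 + 2 f + 2 f^{2}$)
$\frac{1}{\left(\left(-3\right) 5 a{\left(4,4 \right)} + 471\right) T{\left(5 \right)}} = \frac{1}{\left(\left(-3\right) 5 \cdot 4 + 471\right) \left(3 + 2 \cdot 5 + 2 \cdot 5^{2}\right)} = \frac{1}{\left(\left(-15\right) 4 + 471\right) \left(3 + 10 + 2 \cdot 25\right)} = \frac{1}{\left(-60 + 471\right) \left(3 + 10 + 50\right)} = \frac{1}{411 \cdot 63} = \frac{1}{25893}$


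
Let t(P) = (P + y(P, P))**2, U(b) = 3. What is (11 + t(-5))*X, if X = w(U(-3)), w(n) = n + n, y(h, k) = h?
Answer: 666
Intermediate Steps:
w(n) = 2*n
X = 6 (X = 2*3 = 6)
t(P) = 4*P**2 (t(P) = (P + P)**2 = (2*P)**2 = 4*P**2)
(11 + t(-5))*X = (11 + 4*(-5)**2)*6 = (11 + 4*25)*6 = (11 + 100)*6 = 111*6 = 666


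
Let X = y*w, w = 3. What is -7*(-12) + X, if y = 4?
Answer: 96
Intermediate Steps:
X = 12 (X = 4*3 = 12)
-7*(-12) + X = -7*(-12) + 12 = 84 + 12 = 96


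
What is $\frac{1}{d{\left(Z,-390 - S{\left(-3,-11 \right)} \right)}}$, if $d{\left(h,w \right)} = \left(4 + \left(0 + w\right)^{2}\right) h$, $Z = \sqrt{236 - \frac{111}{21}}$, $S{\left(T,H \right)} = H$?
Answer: $\frac{\sqrt{11305}}{231986675} \approx 4.5832 \cdot 10^{-7}$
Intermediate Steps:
$Z = \frac{\sqrt{11305}}{7}$ ($Z = \sqrt{236 - \frac{37}{7}} = \sqrt{\frac{1615}{7}} = \frac{\sqrt{11305}}{7} \approx 15.189$)
$d{\left(h,w \right)} = h \left(4 + w^{2}\right)$ ($d{\left(h,w \right)} = \left(4 + w^{2}\right) h = h \left(4 + w^{2}\right)$)
$\frac{1}{d{\left(Z,-390 - S{\left(-3,-11 \right)} \right)}} = \frac{1}{\frac{\sqrt{11305}}{7} \left(4 + \left(-390 - -11\right)^{2}\right)} = \frac{1}{\frac{\sqrt{11305}}{7} \left(4 + \left(-390 + 11\right)^{2}\right)} = \frac{1}{\frac{\sqrt{11305}}{7} \left(4 + \left(-379\right)^{2}\right)} = \frac{1}{\frac{\sqrt{11305}}{7} \left(4 + 143641\right)} = \frac{1}{\frac{\sqrt{11305}}{7} \cdot 143645} = \frac{1}{\frac{143645}{7} \sqrt{11305}} = \frac{\sqrt{11305}}{231986675}$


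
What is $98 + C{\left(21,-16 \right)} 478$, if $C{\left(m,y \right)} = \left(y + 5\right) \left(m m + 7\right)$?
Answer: $-2355486$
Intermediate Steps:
$C{\left(m,y \right)} = \left(5 + y\right) \left(7 + m^{2}\right)$ ($C{\left(m,y \right)} = \left(5 + y\right) \left(m^{2} + 7\right) = \left(5 + y\right) \left(7 + m^{2}\right)$)
$98 + C{\left(21,-16 \right)} 478 = 98 + \left(35 + 5 \cdot 21^{2} + 7 \left(-16\right) - 16 \cdot 21^{2}\right) 478 = 98 + \left(35 + 5 \cdot 441 - 112 - 7056\right) 478 = 98 + \left(35 + 2205 - 112 - 7056\right) 478 = 98 - 2355584 = -2355486$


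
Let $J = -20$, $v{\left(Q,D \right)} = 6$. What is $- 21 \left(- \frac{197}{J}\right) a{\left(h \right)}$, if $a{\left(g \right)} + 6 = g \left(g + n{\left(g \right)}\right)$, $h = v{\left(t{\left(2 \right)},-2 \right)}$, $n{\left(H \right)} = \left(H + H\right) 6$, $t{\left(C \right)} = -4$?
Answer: $- \frac{955647}{10} \approx -95565.0$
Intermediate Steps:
$n{\left(H \right)} = 12 H$ ($n{\left(H \right)} = 2 H 6 = 12 H$)
$h = 6$
$a{\left(g \right)} = -6 + 13 g^{2}$ ($a{\left(g \right)} = -6 + g \left(g + 12 g\right) = -6 + g 13 g = -6 + 13 g^{2}$)
$- 21 \left(- \frac{197}{J}\right) a{\left(h \right)} = - 21 \left(- \frac{197}{-20}\right) \left(-6 + 13 \cdot 6^{2}\right) = - 21 \left(\left(-197\right) \left(- \frac{1}{20}\right)\right) \left(-6 + 13 \cdot 36\right) = \left(-21\right) \frac{197}{20} \left(-6 + 468\right) = \left(- \frac{4137}{20}\right) 462 = - \frac{955647}{10}$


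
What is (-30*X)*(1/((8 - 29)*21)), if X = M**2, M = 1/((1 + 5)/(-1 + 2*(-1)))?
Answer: 5/294 ≈ 0.017007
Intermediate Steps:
M = -1/2 (M = 1/(6/(-1 - 2)) = 1/(6/(-3)) = 1/(6*(-1/3)) = 1/(-2) = -1/2 ≈ -0.50000)
X = 1/4 (X = (-1/2)**2 = 1/4 ≈ 0.25000)
(-30*X)*(1/((8 - 29)*21)) = (-30*1/4)*(1/((8 - 29)*21)) = -15/(2*(-21)*21) = -(-5)/(14*21) = -15/2*(-1/441) = 5/294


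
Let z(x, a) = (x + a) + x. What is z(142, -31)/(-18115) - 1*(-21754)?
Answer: 394073457/18115 ≈ 21754.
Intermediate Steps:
z(x, a) = a + 2*x (z(x, a) = (a + x) + x = a + 2*x)
z(142, -31)/(-18115) - 1*(-21754) = (-31 + 2*142)/(-18115) - 1*(-21754) = (-31 + 284)*(-1/18115) + 21754 = 253*(-1/18115) + 21754 = -253/18115 + 21754 = 394073457/18115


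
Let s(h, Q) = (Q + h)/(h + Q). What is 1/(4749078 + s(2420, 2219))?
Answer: 1/4749079 ≈ 2.1057e-7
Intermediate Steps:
s(h, Q) = 1 (s(h, Q) = (Q + h)/(Q + h) = 1)
1/(4749078 + s(2420, 2219)) = 1/(4749078 + 1) = 1/4749079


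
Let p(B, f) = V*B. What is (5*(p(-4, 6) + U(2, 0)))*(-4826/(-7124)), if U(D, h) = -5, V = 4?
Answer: -253365/3562 ≈ -71.130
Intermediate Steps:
p(B, f) = 4*B
(5*(p(-4, 6) + U(2, 0)))*(-4826/(-7124)) = (5*(4*(-4) - 5))*(-4826/(-7124)) = (5*(-16 - 5))*(-4826*(-1/7124)) = (5*(-21))*(2413/3562) = -105*2413/3562 = -253365/3562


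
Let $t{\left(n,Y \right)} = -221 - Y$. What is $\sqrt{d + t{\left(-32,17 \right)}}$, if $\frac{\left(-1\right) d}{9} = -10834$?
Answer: $2 \sqrt{24317} \approx 311.88$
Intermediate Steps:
$d = 97506$ ($d = \left(-9\right) \left(-10834\right) = 97506$)
$\sqrt{d + t{\left(-32,17 \right)}} = \sqrt{97506 - 238} = \sqrt{97268} = 2 \sqrt{24317}$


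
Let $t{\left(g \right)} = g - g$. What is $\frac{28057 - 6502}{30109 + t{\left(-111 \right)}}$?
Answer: $\frac{21555}{30109} \approx 0.7159$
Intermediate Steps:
$t{\left(g \right)} = 0$
$\frac{28057 - 6502}{30109 + t{\left(-111 \right)}} = \frac{28057 - 6502}{30109 + 0} = \frac{21555}{30109}$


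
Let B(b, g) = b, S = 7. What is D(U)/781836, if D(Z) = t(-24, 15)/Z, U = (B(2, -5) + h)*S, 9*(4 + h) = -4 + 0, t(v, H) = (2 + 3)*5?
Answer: -75/40134248 ≈ -1.8687e-6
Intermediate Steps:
t(v, H) = 25 (t(v, H) = 5*5 = 25)
h = -40/9 (h = -4 + (-4 + 0)/9 = -4 + (⅑)*(-4) = -4 - 4/9 = -40/9 ≈ -4.4444)
U = -154/9 (U = (2 - 40/9)*7 = -22/9*7 = -154/9 ≈ -17.111)
D(Z) = 25/Z
D(U)/781836 = (25/(-154/9))/781836 = (25*(-9/154))*(1/781836) = -225/154*1/781836 = -75/40134248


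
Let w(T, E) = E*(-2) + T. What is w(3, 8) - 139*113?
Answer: -15720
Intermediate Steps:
w(T, E) = T - 2*E (w(T, E) = -2*E + T = T - 2*E)
w(3, 8) - 139*113 = (3 - 2*8) - 139*113 = (3 - 16) - 15707 = -13 - 15707 = -15720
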